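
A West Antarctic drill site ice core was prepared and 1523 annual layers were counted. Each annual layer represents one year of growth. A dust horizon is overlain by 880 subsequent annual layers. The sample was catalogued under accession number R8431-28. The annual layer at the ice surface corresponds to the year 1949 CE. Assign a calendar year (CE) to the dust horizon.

1069 CE

880 annual layers post-date the dust horizon.
Counting back 880 years from 1949 CE places the dust horizon in 1949 − 880 = 1069 CE.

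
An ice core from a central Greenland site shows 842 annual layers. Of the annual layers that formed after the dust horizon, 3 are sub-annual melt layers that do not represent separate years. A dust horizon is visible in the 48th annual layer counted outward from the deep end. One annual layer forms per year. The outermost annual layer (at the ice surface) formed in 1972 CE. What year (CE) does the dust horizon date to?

1181 CE

842 − 48 = 794 annual layers lie beyond the dust horizon toward the ice surface.
Excluding 3 false annual layers: 794 − 3 = 791.
1972 − 791 = 1181 CE.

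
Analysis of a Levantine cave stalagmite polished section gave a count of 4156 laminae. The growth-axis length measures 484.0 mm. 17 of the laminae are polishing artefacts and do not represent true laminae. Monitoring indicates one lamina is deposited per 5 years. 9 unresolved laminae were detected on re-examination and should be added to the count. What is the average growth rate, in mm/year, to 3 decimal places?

0.023 mm/year

True lamina count = 4156 − 17 + 9 = 4148.
Multiplying by 5 years per lamina: 4148 × 5 = 20740 years.
Extension rate ≈ 484.0 / 20740 = 0.023 mm/year.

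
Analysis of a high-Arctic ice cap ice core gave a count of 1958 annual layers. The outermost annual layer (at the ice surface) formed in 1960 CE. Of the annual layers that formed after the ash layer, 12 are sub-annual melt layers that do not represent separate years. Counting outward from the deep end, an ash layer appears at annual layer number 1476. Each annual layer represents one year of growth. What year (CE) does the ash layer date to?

1490 CE

1958 − 1476 = 482 annual layers lie beyond the ash layer toward the ice surface.
Excluding 12 false annual layers: 482 − 12 = 470.
The annual layer at the ice surface is 1960 CE, so the ash layer dates to 1960 − 470 = 1490 CE.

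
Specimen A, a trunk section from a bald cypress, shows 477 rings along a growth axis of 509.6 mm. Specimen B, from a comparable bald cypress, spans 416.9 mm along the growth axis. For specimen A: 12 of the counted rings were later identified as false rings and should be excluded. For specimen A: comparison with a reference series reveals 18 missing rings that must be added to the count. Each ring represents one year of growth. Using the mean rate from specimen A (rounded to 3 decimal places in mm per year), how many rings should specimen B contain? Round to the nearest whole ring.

395 rings

Specimen A: correcting the raw count gives 477 − 12 + 18 = 483 true rings.
A: 509.6 mm over 483 years gives 509.6 / 483 ≈ 1.055 mm per year.
B spans 416.9 / 1.055 = 395.17 years ≈ 395 rings.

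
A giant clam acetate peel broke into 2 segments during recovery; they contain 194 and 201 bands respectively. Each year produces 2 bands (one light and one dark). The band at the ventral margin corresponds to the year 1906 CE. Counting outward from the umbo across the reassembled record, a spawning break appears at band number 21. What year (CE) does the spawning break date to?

Total bands = 194 + 201 = 395.
The spawning break sits at band 21 from the umbo, so 395 − 21 = 374 bands formed after it.
With 2 bands per year, 374 / 2 = 187 years.
Counting back 187 years from 1906 CE places the spawning break in 1906 − 187 = 1719 CE.

1719 CE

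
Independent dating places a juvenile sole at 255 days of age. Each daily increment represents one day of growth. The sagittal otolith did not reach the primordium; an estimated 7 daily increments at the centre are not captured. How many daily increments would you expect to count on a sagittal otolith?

248 daily increments

One daily increment per day gives 255 daily increments over 255 days.
Less the 7 uncaptured daily increments: 255 − 7 = 248.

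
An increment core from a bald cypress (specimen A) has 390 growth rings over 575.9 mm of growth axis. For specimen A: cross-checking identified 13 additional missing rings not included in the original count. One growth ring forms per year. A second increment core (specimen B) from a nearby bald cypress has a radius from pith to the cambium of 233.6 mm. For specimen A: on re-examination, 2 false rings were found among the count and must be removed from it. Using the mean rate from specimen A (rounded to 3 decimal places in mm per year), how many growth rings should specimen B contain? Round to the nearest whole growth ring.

Specimen A: after corrections the count is 390 − 2 + 13 = 401 growth rings.
A: 575.9 mm over 401 years gives 575.9 / 401 ≈ 1.436 mm per year.
Specimen B: 233.6 mm / 1.436 mm per year = 162.67 years ≈ 163 growth rings.

163 growth rings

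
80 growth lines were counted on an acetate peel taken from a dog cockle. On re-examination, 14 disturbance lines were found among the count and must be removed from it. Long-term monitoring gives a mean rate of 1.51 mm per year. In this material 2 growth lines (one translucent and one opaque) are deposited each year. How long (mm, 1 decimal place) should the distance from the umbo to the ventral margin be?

Adjusted count: 80 − 14 = 66 growth lines.
With 2 growth lines per year, 66 / 2 = 33 years.
Predicted length = 1.51 mm/year × 33 years = 49.8 mm.

49.8 mm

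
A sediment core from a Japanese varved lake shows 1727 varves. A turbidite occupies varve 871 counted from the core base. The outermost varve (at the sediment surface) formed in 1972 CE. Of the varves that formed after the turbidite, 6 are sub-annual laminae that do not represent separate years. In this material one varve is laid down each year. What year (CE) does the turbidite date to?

1727 − 871 = 856 varves lie beyond the turbidite toward the sediment surface.
856 − 6 false = 850 true varves after the turbidite.
1972 − 850 = 1122 CE.

1122 CE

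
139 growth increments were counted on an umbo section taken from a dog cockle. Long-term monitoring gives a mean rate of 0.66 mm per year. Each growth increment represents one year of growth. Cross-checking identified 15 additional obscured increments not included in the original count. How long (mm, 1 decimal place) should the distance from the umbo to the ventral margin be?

101.6 mm

Correcting the raw count gives 139 + 15 = 154 true growth increments.
Predicted length = 0.66 mm/year × 154 years = 101.6 mm.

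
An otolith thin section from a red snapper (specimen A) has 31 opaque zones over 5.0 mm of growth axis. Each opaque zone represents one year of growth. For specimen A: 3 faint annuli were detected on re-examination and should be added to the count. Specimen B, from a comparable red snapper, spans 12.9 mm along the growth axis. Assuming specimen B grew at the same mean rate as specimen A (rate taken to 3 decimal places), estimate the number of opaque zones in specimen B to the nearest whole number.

88 opaque zones

Specimen A: true opaque zone count = 31 + 3 = 34.
A: 5.0 mm over 34 years gives 5.0 / 34 ≈ 0.147 mm/year.
B spans 12.9 / 0.147 = 87.76 years ≈ 88 opaque zones.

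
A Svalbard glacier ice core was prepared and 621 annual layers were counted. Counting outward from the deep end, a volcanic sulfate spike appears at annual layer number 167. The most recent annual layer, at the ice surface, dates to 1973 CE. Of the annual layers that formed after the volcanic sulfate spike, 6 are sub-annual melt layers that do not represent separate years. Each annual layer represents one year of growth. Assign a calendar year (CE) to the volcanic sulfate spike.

Between annual layer 167 and the ice surface there are 621 − 167 = 454 annual layers.
Removing the 6 false annual layers leaves 454 − 6 = 448 true annual layers beyond the volcanic sulfate spike.
1973 − 448 = 1525 CE.

1525 CE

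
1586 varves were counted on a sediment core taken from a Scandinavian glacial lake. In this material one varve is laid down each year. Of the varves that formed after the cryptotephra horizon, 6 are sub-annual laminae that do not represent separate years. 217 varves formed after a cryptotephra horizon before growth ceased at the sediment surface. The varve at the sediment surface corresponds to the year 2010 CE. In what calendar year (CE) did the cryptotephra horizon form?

1799 CE

217 varves formed after the cryptotephra horizon.
217 − 6 false = 211 true varves after the cryptotephra horizon.
2010 − 211 = 1799 CE.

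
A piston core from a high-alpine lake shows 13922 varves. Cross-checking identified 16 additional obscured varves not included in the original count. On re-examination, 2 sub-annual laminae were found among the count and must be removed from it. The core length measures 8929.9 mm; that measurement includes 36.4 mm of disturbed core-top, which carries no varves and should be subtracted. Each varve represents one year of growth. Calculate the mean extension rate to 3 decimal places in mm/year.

0.638 mm/year

After corrections the count is 13922 − 2 + 16 = 13936 varves.
Removing the 36.4 mm offcut leaves 8929.9 − 36.4 = 8893.5 mm.
8893.5 mm over 13936 years gives 8893.5 / 13936 ≈ 0.638 mm/year.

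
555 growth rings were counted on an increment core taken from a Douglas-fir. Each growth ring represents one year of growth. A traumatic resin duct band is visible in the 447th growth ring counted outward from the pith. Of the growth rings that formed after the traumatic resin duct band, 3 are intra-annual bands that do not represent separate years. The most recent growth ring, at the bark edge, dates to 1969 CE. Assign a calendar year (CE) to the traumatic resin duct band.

1864 CE

The traumatic resin duct band sits at growth ring 447 from the pith, so 555 − 447 = 108 growth rings formed after it.
108 − 3 false = 105 true growth rings after the traumatic resin duct band.
Counting back 105 years from 1969 CE places the traumatic resin duct band in 1969 − 105 = 1864 CE.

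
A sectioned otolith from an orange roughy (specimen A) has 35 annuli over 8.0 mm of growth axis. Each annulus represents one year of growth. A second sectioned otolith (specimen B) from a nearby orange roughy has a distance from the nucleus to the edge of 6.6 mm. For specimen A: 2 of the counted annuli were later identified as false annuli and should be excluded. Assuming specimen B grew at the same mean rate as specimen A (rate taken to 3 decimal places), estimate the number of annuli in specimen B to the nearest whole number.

Specimen A: adjusted count: 35 − 2 = 33 annuli.
A: 8.0 mm over 33 years gives 8.0 / 33 ≈ 0.242 mm per year.
B spans 6.6 / 0.242 = 27.27 years ≈ 27 annuli.

27 annuli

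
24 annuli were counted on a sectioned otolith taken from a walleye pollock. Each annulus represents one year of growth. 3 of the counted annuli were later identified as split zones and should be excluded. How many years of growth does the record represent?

21 yr

Adjusted count: 24 − 3 = 21 annuli.
With a one-to-one annulus periodicity this is 21 years.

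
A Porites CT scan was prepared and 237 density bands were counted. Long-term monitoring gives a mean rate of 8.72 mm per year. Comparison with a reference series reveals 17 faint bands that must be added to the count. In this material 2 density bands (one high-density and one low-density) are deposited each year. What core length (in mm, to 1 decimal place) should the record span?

1107.4 mm

True density band count = 237 + 17 = 254.
With 2 density bands per year, 254 / 2 = 127 years.
Predicted length = 8.72 mm/year × 127 years = 1107.4 mm.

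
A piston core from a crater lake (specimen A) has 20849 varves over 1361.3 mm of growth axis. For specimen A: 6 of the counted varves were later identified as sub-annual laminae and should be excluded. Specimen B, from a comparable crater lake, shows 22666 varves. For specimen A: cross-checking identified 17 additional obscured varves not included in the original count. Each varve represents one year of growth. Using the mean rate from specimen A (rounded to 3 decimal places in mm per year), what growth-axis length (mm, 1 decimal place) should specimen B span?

1473.3 mm

Specimen A: adjusted count: 20849 − 6 + 17 = 20860 varves.
A: Mean rate = 1361.3 mm / 20860 years ≈ 0.065 mm/year.
Length of B = 0.065 × 22666 = 1473.3 mm.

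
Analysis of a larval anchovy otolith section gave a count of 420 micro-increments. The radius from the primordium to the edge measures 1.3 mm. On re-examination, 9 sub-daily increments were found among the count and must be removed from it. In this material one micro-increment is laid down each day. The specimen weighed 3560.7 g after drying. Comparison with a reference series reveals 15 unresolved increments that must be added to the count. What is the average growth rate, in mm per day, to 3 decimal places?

0.003 mm per day

After corrections the count is 420 − 9 + 15 = 426 micro-increments.
Extension rate ≈ 1.3 / 426 = 0.003 mm per day.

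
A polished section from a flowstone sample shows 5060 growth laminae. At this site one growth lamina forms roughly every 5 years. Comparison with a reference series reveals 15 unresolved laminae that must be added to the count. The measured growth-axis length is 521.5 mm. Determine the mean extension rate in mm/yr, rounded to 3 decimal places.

0.021 mm/yr

Adjusted count: 5060 + 15 = 5075 growth laminae.
At 5 years per growth lamina, 5075 × 5 = 25375 years.
Extension rate ≈ 521.5 / 25375 = 0.021 mm/yr.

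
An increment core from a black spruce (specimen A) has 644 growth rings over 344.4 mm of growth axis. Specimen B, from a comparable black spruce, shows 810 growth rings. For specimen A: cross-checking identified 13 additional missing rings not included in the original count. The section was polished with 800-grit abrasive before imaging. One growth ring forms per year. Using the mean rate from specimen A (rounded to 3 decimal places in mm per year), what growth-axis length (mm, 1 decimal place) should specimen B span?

Specimen A: correcting the raw count gives 644 + 13 = 657 true growth rings.
A: Extension rate ≈ 344.4 / 657 = 0.524 mm/yr.
B's length ≈ 0.524 × 810 = 424.4 mm.

424.4 mm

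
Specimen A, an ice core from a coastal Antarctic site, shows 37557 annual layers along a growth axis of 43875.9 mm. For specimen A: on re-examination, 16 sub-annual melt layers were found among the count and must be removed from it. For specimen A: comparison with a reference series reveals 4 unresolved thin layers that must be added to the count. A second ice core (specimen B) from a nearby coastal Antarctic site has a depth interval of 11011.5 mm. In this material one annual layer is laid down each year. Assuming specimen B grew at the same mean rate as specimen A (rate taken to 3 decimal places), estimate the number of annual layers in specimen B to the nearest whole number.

Specimen A: true annual layer count = 37557 − 16 + 4 = 37545.
A: Mean rate = 43875.9 mm / 37545 years ≈ 1.169 mm per year.
B spans 11011.5 / 1.169 = 9419.59 years ≈ 9420 annual layers.

9420 annual layers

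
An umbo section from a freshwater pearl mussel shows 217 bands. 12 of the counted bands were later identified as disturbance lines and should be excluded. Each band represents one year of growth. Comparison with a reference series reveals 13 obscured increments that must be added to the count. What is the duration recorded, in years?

Correcting the raw count gives 217 − 12 + 13 = 218 true bands.
One band per year makes the duration 218 years.

218 years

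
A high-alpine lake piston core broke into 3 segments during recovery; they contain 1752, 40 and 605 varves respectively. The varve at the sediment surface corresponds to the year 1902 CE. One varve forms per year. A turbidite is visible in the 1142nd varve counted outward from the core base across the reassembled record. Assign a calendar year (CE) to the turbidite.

647 CE

Total varves = 1752 + 40 + 605 = 2397.
The turbidite sits at varve 1142 from the core base, so 2397 − 1142 = 1255 varves formed after it.
1902 − 1255 = 647 CE.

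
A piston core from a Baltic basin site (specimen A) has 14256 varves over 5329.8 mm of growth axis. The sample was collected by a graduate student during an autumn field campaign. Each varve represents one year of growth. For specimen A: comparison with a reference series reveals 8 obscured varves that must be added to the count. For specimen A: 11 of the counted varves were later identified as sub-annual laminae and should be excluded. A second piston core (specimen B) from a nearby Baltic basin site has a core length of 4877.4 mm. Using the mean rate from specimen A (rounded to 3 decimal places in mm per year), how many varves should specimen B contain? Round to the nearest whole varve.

Specimen A: adjusted count: 14256 − 11 + 8 = 14253 varves.
A: Extension rate ≈ 5329.8 / 14253 = 0.374 mm per year.
B spans 4877.4 / 0.374 = 13041.18 years ≈ 13041 varves.

13041 varves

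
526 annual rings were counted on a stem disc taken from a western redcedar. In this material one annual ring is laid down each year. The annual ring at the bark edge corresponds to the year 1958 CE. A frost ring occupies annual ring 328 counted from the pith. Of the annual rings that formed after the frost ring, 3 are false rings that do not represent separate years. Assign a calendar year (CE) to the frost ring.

526 − 328 = 198 annual rings lie beyond the frost ring toward the bark edge.
Removing the 3 false annual rings leaves 198 − 3 = 195 true annual rings beyond the frost ring.
The annual ring at the bark edge is 1958 CE, so the frost ring dates to 1958 − 195 = 1763 CE.

1763 CE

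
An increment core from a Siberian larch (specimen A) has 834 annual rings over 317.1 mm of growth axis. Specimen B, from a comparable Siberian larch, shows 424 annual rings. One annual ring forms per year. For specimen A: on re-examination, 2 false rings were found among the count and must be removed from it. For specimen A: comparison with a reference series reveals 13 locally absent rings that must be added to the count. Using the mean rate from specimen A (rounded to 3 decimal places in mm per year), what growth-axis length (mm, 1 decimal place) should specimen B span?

159.0 mm

Specimen A: adjusted count: 834 − 2 + 13 = 845 annual rings.
A: Mean rate = 317.1 mm / 845 years ≈ 0.375 mm/year.
B's length ≈ 0.375 × 424 = 159.0 mm.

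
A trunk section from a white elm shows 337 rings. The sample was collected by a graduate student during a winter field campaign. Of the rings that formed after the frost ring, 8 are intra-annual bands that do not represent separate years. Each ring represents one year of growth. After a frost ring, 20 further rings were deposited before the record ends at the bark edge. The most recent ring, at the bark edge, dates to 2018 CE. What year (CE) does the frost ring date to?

20 rings formed after the frost ring.
Removing the 8 false rings leaves 20 − 8 = 12 true rings beyond the frost ring.
The ring at the bark edge is 2018 CE, so the frost ring dates to 2018 − 12 = 2006 CE.

2006 CE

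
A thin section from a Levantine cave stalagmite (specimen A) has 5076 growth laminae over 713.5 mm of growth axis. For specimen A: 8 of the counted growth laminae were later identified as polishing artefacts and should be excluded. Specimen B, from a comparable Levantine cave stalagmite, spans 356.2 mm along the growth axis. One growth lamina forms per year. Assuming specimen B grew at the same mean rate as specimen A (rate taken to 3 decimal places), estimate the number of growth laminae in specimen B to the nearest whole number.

Specimen A: true growth lamina count = 5076 − 8 = 5068.
A: Extension rate ≈ 713.5 / 5068 = 0.141 mm/yr.
B spans 356.2 / 0.141 = 2526.24 years ≈ 2526 growth laminae.

2526 growth laminae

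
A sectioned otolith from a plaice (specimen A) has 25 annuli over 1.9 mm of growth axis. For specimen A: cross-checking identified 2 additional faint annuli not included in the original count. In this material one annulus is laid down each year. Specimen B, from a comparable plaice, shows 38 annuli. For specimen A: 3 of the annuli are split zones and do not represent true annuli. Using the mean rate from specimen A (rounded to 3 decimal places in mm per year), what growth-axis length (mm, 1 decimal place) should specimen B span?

3.0 mm

Specimen A: adjusted count: 25 − 3 + 2 = 24 annuli.
A: Mean rate = 1.9 mm / 24 years ≈ 0.079 mm/year.
B's length ≈ 0.079 × 38 = 3.0 mm.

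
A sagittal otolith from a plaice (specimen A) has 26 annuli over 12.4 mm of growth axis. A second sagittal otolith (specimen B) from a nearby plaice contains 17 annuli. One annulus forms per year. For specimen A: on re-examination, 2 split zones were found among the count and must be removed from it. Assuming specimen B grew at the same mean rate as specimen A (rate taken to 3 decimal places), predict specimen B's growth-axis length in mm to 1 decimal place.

Specimen A: adjusted count: 26 − 2 = 24 annuli.
A: Mean rate = 12.4 mm / 24 years ≈ 0.517 mm per year.
Length of B = 0.517 × 17 = 8.8 mm.

8.8 mm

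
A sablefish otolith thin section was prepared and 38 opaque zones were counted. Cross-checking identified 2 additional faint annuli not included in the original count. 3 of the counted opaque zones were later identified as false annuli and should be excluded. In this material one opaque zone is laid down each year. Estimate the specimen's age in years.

True opaque zone count = 38 − 3 + 2 = 37.
One opaque zone per year makes the duration 37 years.

37 years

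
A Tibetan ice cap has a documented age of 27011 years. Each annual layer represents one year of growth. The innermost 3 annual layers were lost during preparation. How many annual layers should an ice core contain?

Expected annual layers over 27011 years: 27011.
Subtracting the 3 annual layers not captured gives 27011 − 3 = 27008 annual layers in the record.

27008 annual layers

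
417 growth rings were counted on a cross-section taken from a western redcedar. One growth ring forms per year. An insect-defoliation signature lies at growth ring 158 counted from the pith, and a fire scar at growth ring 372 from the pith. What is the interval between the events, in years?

372 − 158 = 214 growth rings lie between the two events.
That is 214 years at one growth ring per year.

214 yr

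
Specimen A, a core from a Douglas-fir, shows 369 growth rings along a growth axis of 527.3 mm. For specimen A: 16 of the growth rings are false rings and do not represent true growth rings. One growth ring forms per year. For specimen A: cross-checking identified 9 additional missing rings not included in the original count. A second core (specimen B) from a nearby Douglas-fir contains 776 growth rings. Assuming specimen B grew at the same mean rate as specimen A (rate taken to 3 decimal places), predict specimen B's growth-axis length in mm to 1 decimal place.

1130.6 mm

Specimen A: correcting the raw count gives 369 − 16 + 9 = 362 true growth rings.
A: Mean rate = 527.3 mm / 362 years ≈ 1.457 mm/year.
Length of B = 1.457 × 776 = 1130.6 mm.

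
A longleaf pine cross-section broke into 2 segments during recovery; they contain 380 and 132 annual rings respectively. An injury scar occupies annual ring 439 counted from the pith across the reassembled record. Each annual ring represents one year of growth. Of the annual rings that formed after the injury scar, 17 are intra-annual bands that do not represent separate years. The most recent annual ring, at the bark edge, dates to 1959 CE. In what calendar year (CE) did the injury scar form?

1903 CE

Total annual rings = 380 + 132 = 512.
512 − 439 = 73 annual rings lie beyond the injury scar toward the bark edge.
Removing the 17 false annual rings leaves 73 − 17 = 56 true annual rings beyond the injury scar.
The annual ring at the bark edge is 1959 CE, so the injury scar dates to 1959 − 56 = 1903 CE.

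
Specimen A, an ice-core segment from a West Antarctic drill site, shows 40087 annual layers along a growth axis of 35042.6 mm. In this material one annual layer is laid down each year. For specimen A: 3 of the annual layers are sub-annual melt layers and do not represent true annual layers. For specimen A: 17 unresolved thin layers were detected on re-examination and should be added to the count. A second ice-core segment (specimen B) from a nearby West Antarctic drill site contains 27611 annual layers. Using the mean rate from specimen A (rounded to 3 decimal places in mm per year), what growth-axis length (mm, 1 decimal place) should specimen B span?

Specimen A: true annual layer count = 40087 − 3 + 17 = 40101.
A: Mean rate = 35042.6 mm / 40101 years ≈ 0.874 mm/yr.
B's length ≈ 0.874 × 27611 = 24132.0 mm.

24132.0 mm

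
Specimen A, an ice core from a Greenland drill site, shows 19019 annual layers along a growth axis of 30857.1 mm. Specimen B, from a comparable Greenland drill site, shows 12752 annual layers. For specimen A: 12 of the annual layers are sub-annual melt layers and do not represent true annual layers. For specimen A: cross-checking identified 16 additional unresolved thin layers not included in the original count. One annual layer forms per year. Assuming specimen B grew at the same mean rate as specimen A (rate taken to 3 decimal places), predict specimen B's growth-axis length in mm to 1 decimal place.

Specimen A: after corrections the count is 19019 − 12 + 16 = 19023 annual layers.
A: 30857.1 mm over 19023 years gives 30857.1 / 19023 ≈ 1.622 mm per year.
Length of B = 1.622 × 12752 = 20683.7 mm.

20683.7 mm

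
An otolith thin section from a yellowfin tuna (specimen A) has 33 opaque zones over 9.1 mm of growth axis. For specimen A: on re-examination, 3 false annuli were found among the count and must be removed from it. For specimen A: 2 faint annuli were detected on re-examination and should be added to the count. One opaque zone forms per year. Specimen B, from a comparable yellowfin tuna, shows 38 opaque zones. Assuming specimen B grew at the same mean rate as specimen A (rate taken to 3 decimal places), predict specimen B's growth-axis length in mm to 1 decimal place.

10.8 mm

Specimen A: adjusted count: 33 − 3 + 2 = 32 opaque zones.
A: Mean rate = 9.1 mm / 32 years ≈ 0.284 mm/yr.
B's length ≈ 0.284 × 38 = 10.8 mm.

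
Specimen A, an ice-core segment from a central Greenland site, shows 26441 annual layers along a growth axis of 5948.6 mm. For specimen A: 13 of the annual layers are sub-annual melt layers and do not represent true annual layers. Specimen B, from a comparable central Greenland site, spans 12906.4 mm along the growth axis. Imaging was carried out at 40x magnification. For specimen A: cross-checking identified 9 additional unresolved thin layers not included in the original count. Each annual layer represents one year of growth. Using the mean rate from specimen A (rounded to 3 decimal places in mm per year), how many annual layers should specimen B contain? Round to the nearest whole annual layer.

Specimen A: after corrections the count is 26441 − 13 + 9 = 26437 annual layers.
A: Extension rate ≈ 5948.6 / 26437 = 0.225 mm/year.
For B, 12906.4 / 0.225 = 57361.78 years ≈ 57362 annual layers.

57362 annual layers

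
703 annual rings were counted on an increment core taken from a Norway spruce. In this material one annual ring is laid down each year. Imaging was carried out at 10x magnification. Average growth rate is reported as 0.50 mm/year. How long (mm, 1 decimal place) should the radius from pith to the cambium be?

351.5 mm

703 years of growth are recorded.
Predicted length = 0.50 mm/year × 703 years = 351.5 mm.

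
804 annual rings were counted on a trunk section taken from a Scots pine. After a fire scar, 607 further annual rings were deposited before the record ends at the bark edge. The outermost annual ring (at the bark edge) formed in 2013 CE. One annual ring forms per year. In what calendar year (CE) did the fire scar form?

607 annual rings post-date the fire scar.
Counting back 607 years from 2013 CE places the fire scar in 2013 − 607 = 1406 CE.

1406 CE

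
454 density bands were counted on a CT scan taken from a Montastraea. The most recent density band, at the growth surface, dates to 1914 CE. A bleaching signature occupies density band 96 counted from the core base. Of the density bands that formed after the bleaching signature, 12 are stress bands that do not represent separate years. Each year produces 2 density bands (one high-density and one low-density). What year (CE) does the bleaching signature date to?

1741 CE

Between density band 96 and the growth surface there are 454 − 96 = 358 density bands.
Removing the 12 false density bands leaves 358 − 12 = 346 true density bands beyond the bleaching signature.
346 density bands at 2 per year is 346 / 2 = 173 years.
Counting back 173 years from 1914 CE places the bleaching signature in 1914 − 173 = 1741 CE.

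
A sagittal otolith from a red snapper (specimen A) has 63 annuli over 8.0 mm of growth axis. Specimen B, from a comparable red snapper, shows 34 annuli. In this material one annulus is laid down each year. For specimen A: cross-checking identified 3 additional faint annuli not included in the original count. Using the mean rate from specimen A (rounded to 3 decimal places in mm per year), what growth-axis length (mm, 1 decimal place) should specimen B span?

Specimen A: true annulus count = 63 + 3 = 66.
A: Mean rate = 8.0 mm / 66 years ≈ 0.121 mm/yr.
For B, 0.121 mm/year × 34 years = 4.1 mm.

4.1 mm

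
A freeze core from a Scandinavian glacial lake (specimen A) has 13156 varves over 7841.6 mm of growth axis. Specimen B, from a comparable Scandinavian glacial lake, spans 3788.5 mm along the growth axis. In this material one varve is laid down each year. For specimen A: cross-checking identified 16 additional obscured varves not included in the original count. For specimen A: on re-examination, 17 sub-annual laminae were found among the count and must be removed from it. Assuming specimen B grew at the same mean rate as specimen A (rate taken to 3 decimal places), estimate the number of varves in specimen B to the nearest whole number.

Specimen A: true varve count = 13156 − 17 + 16 = 13155.
A: Mean rate = 7841.6 mm / 13155 years ≈ 0.596 mm per year.
For B, 3788.5 / 0.596 = 6356.54 years ≈ 6357 varves.

6357 varves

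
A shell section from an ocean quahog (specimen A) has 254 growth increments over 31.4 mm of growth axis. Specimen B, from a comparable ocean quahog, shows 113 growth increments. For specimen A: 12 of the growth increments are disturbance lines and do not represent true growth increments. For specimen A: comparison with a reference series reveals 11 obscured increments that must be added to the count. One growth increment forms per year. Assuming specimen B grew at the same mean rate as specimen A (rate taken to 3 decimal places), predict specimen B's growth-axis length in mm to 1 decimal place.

14.0 mm

Specimen A: true growth increment count = 254 − 12 + 11 = 253.
A: 31.4 mm over 253 years gives 31.4 / 253 ≈ 0.124 mm per year.
For B, 0.124 mm/year × 113 years = 14.0 mm.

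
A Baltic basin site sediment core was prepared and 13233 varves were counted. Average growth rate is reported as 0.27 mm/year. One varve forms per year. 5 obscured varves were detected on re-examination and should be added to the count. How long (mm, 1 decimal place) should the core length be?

After corrections the count is 13233 + 5 = 13238 varves.
Length ≈ 0.27 × 13238 = 3574.3 mm.

3574.3 mm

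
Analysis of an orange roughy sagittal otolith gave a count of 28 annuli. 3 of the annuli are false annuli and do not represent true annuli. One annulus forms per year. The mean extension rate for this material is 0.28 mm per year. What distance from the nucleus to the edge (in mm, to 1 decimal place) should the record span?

7.0 mm

Correcting the raw count gives 28 − 3 = 25 true annuli.
Length ≈ 0.28 × 25 = 7.0 mm.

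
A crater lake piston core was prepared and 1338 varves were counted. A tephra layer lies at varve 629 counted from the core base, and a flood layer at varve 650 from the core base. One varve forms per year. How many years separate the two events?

21 yr

The two markers are separated by 650 − 629 = 21 varves.
At one varve per year, 21 years elapsed between them.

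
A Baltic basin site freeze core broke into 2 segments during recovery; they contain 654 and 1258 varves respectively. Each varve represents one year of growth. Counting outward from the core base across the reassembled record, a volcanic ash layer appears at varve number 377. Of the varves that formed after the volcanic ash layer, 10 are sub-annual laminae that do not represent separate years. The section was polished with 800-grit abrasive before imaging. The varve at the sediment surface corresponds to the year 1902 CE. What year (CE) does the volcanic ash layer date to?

377 CE

Total varves = 654 + 1258 = 1912.
Between varve 377 and the sediment surface there are 1912 − 377 = 1535 varves.
Removing the 10 false varves leaves 1535 − 10 = 1525 true varves beyond the volcanic ash layer.
1902 − 1525 = 377 CE.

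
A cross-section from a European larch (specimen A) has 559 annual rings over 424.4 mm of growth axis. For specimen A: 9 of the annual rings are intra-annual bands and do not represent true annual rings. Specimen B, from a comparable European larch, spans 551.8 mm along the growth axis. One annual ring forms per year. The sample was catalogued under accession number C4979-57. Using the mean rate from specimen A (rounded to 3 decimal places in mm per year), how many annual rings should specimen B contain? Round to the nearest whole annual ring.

715 annual rings

Specimen A: correcting the raw count gives 559 − 9 = 550 true annual rings.
A: Mean rate = 424.4 mm / 550 years ≈ 0.772 mm per year.
Specimen B: 551.8 mm / 0.772 mm per year = 714.77 years ≈ 715 annual rings.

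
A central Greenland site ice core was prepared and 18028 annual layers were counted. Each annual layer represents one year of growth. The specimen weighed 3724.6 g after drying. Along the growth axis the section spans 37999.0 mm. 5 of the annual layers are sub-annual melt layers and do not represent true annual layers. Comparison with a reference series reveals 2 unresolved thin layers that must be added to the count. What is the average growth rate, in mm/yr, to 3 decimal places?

After corrections the count is 18028 − 5 + 2 = 18025 annual layers.
Mean rate = 37999.0 mm / 18025 years ≈ 2.108 mm/yr.

2.108 mm/yr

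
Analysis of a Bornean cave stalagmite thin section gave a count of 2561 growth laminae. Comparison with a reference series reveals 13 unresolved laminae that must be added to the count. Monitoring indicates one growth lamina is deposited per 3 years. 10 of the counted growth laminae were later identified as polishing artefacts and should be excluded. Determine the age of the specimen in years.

After corrections the count is 2561 − 10 + 13 = 2564 growth laminae.
Multiplying by 3 years per growth lamina: 2564 × 3 = 7692 years.

7692 years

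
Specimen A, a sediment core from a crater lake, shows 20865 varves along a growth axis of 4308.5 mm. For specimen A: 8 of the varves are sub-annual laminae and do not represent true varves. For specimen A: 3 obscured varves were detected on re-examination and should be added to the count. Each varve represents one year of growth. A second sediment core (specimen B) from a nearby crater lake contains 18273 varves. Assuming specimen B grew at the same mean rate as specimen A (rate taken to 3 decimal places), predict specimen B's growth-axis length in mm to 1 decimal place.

Specimen A: adjusted count: 20865 − 8 + 3 = 20860 varves.
A: Extension rate ≈ 4308.5 / 20860 = 0.207 mm/yr.
For B, 0.207 mm/year × 18273 years = 3782.5 mm.

3782.5 mm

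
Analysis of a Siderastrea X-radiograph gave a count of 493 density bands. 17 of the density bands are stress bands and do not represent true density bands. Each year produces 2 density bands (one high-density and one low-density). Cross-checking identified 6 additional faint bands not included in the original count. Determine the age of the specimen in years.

Correcting the raw count gives 493 − 17 + 6 = 482 true density bands.
Dividing by 2 density bands per year: 482 / 2 = 241 years.

241 years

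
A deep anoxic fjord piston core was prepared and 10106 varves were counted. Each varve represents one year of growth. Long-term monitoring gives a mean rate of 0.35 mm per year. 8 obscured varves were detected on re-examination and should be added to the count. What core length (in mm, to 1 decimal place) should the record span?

3539.9 mm

Correcting the raw count gives 10106 + 8 = 10114 true varves.
10114 years at 0.35 mm/year gives 0.35 × 10114 = 3539.9 mm.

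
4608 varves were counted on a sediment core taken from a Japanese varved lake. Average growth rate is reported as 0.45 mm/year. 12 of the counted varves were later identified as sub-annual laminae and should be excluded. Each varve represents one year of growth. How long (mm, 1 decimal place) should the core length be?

After corrections the count is 4608 − 12 = 4596 varves.
4596 years at 0.45 mm/year gives 0.45 × 4596 = 2068.2 mm.

2068.2 mm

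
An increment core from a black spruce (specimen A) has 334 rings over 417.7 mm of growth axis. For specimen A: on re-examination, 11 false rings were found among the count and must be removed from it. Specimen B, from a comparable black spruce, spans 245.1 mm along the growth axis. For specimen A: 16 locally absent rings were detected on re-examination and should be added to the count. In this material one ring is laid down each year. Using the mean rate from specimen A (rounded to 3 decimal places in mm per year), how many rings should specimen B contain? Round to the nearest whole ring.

199 rings

Specimen A: after corrections the count is 334 − 11 + 16 = 339 rings.
A: Extension rate ≈ 417.7 / 339 = 1.232 mm/year.
B spans 245.1 / 1.232 = 198.94 years ≈ 199 rings.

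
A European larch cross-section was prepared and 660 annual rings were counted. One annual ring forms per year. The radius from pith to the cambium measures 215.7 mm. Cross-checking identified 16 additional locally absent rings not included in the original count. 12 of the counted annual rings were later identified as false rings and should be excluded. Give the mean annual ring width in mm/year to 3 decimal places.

True annual ring count = 660 − 12 + 16 = 664.
215.7 mm over 664 years gives 215.7 / 664 ≈ 0.325 mm/year.

0.325 mm/year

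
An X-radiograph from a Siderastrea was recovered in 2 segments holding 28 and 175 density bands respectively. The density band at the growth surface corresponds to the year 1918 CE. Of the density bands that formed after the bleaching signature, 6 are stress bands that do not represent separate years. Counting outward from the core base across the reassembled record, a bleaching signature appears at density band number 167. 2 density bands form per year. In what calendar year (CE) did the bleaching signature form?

Total density bands = 28 + 175 = 203.
The bleaching signature sits at density band 167 from the core base, so 203 − 167 = 36 density bands formed after it.
36 − 6 false = 30 true density bands after the bleaching signature.
With 2 density bands per year, 30 / 2 = 15 years.
Counting back 15 years from 1918 CE places the bleaching signature in 1918 − 15 = 1903 CE.

1903 CE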